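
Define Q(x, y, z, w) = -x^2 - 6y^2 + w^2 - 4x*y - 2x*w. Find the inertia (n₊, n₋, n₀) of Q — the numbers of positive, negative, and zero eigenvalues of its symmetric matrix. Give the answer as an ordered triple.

(1, 2, 1)

The symmetric matrix is A = [[-1, -2, 0, -1], [-2, -6, 0, 0], [0, 0, 0, 0], [-1, 0, 0, 1]].
Row-reducing A symmetrically gives the diagonal entries -1, -2, 0, 4.
So there are 1 positive, 2 negative, 1 zero pivots.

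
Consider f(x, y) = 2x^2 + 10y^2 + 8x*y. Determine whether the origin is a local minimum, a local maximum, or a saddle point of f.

local minimum

The Hessian at the origin is H = [[4, 8], [8, 20]].
det H = 4·20 − (8)² = 16 > 0 and H[1,1] = 4 > 0, so H is positive definite.
Therefore the origin is a local minimum.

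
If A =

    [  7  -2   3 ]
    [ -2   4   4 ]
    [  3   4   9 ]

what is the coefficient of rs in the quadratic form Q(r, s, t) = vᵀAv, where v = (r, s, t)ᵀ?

-4

The coefficient of rs is A[1,2] + A[2,1] = 2·(-2) = -4.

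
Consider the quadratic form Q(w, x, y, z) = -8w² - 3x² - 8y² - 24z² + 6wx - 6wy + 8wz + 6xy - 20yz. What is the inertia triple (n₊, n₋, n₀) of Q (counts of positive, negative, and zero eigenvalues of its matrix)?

The associated matrix is A = [[-8, 3, -3, 4], [3, -3, 3, 0], [-3, 3, -8, -10], [4, 0, -10, -24]].
An LDLᵀ factorisation of A has diagonal entries -8, -15/8, -5, -4/5.
Counting signs: 4 negative.

(0, 4, 0)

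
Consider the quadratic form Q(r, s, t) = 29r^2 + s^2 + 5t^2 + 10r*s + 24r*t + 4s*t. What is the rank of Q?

2

The associated matrix is A = [[29, 5, 12], [5, 1, 2], [12, 2, 5]].
Symmetric row and column elimination reduces A to a congruent diagonal form with pivots 29, 4/29, 0.
That gives 2 positive, 1 zero pivots.
The rank is the number of nonzero pivots: 2.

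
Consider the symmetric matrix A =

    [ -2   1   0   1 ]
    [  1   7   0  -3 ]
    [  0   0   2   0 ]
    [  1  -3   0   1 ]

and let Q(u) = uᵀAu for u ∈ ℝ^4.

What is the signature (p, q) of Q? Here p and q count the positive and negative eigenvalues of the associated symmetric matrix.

An LDLᵀ factorisation of A has diagonal entries -2, 15/2, 2, 2/3.
Counting signs: 3 positive, 1 negative.

(3, 1)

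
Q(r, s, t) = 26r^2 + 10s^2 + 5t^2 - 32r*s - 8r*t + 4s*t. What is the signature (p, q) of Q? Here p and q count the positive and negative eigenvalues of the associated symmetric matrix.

The symmetric matrix is A = [[26, -16, -4], [-16, 10, 2], [-4, 2, 5]].
Symmetric row and column elimination reduces A to a congruent diagonal form with pivots 26, 2/13, 3.
So there are 3 positive pivots.

(3, 0)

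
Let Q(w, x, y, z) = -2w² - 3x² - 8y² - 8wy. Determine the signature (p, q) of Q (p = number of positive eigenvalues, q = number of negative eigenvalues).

(0, 2)

The associated matrix is A = [[-2, 0, -4, 0], [0, -3, 0, 0], [-4, 0, -8, 0], [0, 0, 0, 0]].
Row-reducing A symmetrically gives the diagonal entries -2, -3, 0, 0.
That gives 2 negative, 2 zero pivots.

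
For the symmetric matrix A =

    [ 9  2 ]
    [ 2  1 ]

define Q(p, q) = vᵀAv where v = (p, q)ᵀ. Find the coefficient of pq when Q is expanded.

The coefficient of pq is A[1,2] + A[2,1] = 2·2 = 4.

4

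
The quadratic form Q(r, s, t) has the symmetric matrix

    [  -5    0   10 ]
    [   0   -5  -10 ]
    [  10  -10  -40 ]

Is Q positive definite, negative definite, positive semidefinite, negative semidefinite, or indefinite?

Congruent diagonalization of A (simultaneous row and column reduction) yields pivots -5, -5, 0.
That gives 2 negative, 1 zero pivots.
Hence Q is negative semidefinite.

negative semidefinite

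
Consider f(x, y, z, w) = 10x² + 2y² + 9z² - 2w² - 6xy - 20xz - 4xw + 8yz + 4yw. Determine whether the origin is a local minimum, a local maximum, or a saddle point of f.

The Hessian at the origin is H = [[20, -6, -20, -4], [-6, 4, 8, 4], [-20, 8, 18, 0], [-4, 4, 0, -4]].
Applying the same elementary operations to the rows and columns of H produces a congruent diagonal matrix with entries 20, 11/5, -42/11, 20/7.
Counting signs: 3 positive, 1 negative.
H is indefinite, so the origin is a saddle point.

saddle point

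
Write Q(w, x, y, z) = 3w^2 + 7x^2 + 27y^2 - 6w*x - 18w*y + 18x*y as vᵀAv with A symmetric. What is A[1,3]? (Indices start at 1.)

-9

The coefficient of w·y in Q is -18. For a symmetric A this equals A[1,3] + A[3,1] = 2·A[1,3].
So A[1,3] = -18/2 = -9.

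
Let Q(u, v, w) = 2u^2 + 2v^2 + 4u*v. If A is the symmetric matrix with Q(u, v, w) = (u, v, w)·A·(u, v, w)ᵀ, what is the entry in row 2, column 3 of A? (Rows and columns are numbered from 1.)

The coefficient of v·w in Q is 0. For a symmetric A this equals A[2,3] + A[3,2] = 2·A[2,3].
So A[2,3] = 0/2 = 0.

0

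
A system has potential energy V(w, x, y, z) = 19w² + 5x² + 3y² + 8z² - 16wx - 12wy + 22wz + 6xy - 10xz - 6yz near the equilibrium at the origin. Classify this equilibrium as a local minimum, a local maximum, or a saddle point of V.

The Hessian at the origin is H = [[38, -16, -12, 22], [-16, 10, 6, -10], [-12, 6, 6, -6], [22, -10, -6, 16]].
Row-reducing H symmetrically gives the diagonal entries 38, 62/19, 60/31, 12/5.
Counting signs: 4 positive.
H is positive definite, so the origin is a strict local minimum.

local minimum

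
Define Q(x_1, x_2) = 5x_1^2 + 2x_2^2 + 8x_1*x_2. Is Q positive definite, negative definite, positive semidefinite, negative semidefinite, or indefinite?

indefinite

The associated matrix is A = [[5, 4], [4, 2]].
An LDLᵀ factorisation of A has diagonal entries 5, -6/5.
That gives 1 positive, 1 negative pivots.
Hence Q is indefinite.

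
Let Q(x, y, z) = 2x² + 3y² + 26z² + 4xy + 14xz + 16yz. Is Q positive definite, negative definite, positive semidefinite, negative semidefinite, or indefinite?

The symmetric matrix is A = [[2, 2, 7], [2, 3, 8], [7, 8, 26]].
An LDLᵀ factorisation of A has diagonal entries 2, 1, 1/2.
That gives 3 positive pivots.
Hence Q is positive definite.

positive definite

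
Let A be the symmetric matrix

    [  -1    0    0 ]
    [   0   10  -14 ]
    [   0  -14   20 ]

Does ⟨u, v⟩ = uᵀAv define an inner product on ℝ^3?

no

Applying the same elementary operations to the rows and columns of A produces a congruent diagonal matrix with entries -1, 10, 2/5.
So there are 2 positive, 1 negative pivots.
Hence Q is indefinite.
⟨·,·⟩ is an inner product exactly when A is positive definite.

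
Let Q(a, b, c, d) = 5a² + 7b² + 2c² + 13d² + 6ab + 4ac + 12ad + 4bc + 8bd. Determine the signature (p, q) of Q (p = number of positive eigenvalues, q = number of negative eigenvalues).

(4, 0)

The associated matrix is A = [[5, 3, 2, 6], [3, 7, 2, 4], [2, 2, 2, 0], [6, 4, 0, 13]].
An LDLᵀ factorisation of A has diagonal entries 5, 26/5, 14/13, 1/7.
So there are 4 positive pivots.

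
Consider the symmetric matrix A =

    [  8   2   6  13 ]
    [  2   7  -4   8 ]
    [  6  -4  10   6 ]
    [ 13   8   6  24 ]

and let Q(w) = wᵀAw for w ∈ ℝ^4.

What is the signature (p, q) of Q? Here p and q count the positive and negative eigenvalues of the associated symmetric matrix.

(3, 1)

An LDLᵀ factorisation of A has diagonal entries 8, 13/2, 11/13, -15/22.
So there are 3 positive, 1 negative pivots.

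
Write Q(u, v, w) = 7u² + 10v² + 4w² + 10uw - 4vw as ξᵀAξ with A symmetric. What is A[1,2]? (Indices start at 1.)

The coefficient of u·v in Q is 0. For a symmetric A this equals A[1,2] + A[2,1] = 2·A[1,2].
So A[1,2] = 0/2 = 0.

0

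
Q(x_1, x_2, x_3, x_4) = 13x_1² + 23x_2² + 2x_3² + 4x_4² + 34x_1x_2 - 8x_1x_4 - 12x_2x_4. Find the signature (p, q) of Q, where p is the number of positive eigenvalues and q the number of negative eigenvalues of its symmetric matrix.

Write A = [[13, 17, 0, -4], [17, 23, 0, -6], [0, 0, 2, 0], [-4, -6, 0, 4]].
An LDLᵀ factorisation of A has diagonal entries 13, 10/13, 2, 2.
So there are 4 positive pivots.

(4, 0)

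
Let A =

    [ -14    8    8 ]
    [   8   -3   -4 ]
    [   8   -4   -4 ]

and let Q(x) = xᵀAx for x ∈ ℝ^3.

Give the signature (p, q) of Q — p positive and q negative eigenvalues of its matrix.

(2, 1)

Applying the same elementary operations to the rows and columns of A produces a congruent diagonal matrix with entries -14, 11/7, 4/11.
That gives 2 positive, 1 negative pivots.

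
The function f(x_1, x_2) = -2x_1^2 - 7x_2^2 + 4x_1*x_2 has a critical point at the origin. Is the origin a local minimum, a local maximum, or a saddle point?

The Hessian at the origin is H = [[-4, 4], [4, -14]].
det H = -4·-14 − (4)² = 40 > 0 and H[1,1] = -4 < 0, so H is negative definite.
Therefore the origin is a local maximum.

local maximum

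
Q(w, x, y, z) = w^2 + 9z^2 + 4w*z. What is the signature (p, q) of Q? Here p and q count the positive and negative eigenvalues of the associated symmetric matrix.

(2, 0)

The associated matrix is A = [[1, 0, 0, 2], [0, 0, 0, 0], [0, 0, 0, 0], [2, 0, 0, 9]].
Row-reducing A symmetrically gives the diagonal entries 1, 0, 0, 5.
That gives 2 positive, 2 zero pivots.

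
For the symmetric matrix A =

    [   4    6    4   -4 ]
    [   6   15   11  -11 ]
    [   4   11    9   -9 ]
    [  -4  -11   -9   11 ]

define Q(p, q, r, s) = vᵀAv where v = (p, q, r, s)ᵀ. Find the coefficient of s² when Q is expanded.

11

The coefficient of s² is the diagonal entry A[4,4] = 11.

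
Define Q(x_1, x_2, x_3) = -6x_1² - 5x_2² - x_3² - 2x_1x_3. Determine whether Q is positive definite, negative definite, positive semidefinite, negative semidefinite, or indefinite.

The symmetric matrix is A = [[-6, 0, -1], [0, -5, 0], [-1, 0, -1]].
Symmetric row and column elimination reduces A to a congruent diagonal form with pivots -6, -5, -5/6.
So there are 3 negative pivots.
Hence Q is negative definite.

negative definite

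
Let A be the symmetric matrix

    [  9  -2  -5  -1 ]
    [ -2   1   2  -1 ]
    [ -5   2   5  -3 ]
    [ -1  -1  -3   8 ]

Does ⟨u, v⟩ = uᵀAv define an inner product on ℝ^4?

yes

Leading principal minors: Δ_1 = 9, Δ_2 = 5, Δ_3 = 4, Δ_4 = 8.
All leading principal minors are positive, so by Sylvester's criterion Q is positive definite.
⟨·,·⟩ is an inner product exactly when A is positive definite.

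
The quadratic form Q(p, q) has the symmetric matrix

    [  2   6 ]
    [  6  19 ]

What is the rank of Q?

2

Congruent diagonalization of A (simultaneous row and column reduction) yields pivots 2, 1.
That gives 2 positive pivots.
The rank is the number of nonzero pivots: 2.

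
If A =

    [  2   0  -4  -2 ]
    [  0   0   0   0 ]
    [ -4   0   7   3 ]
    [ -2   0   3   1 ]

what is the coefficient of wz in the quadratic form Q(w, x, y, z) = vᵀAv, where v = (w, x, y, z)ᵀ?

The coefficient of wz is A[1,4] + A[4,1] = 2·(-2) = -4.

-4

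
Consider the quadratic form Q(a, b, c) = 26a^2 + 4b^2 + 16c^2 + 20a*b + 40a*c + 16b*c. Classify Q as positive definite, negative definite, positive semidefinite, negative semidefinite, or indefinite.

Write A = [[26, 10, 20], [10, 4, 8], [20, 8, 16]].
Symmetric row and column elimination reduces A to a congruent diagonal form with pivots 26, 2/13, 0.
So there are 2 positive, 1 zero pivots.
Hence Q is positive semidefinite.

positive semidefinite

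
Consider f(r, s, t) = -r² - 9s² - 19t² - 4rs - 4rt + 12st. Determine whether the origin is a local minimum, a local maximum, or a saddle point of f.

The Hessian at the origin is H = [[-2, -4, -4], [-4, -18, 12], [-4, 12, -38]].
Symmetric row and column elimination reduces H to a congruent diagonal form with pivots -2, -10, 10.
That gives 1 positive, 2 negative pivots.
H is indefinite, so the origin is a saddle point.

saddle point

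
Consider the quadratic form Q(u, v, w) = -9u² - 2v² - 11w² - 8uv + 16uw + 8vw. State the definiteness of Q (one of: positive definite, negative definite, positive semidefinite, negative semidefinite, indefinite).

The symmetric matrix of Q is A = [[-9, -4, 8], [-4, -2, 4], [8, 4, -11]].
Leading principal minors: Δ_1 = -9, Δ_2 = 2, Δ_3 = -6.
The signs alternate starting with Δ_1 < 0, so by Sylvester's criterion Q is negative definite.

negative definite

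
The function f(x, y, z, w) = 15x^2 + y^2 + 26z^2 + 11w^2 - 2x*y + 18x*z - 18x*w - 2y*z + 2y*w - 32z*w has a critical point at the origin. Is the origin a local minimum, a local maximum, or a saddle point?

local minimum

The Hessian at the origin is H = [[30, -2, 18, -18], [-2, 2, -2, 2], [18, -2, 52, -32], [-18, 2, -32, 22]].
Applying the same elementary operations to the rows and columns of H produces a congruent diagonal matrix with entries 30, 28/15, 286/7, 30/143.
Counting signs: 4 positive.
H is positive definite, so the origin is a strict local minimum.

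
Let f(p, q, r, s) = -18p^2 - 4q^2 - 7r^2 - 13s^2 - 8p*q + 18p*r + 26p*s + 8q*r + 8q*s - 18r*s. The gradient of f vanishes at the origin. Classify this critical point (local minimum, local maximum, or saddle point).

local maximum

The Hessian at the origin is H = [[-36, -8, 18, 26], [-8, -8, 8, 8], [18, 8, -14, -18], [26, 8, -18, -26]].
Congruent diagonalization of H (simultaneous row and column reduction) yields pivots -36, -56/9, -17/7, -20/17.
That gives 4 negative pivots.
H is negative definite, so the origin is a strict local maximum.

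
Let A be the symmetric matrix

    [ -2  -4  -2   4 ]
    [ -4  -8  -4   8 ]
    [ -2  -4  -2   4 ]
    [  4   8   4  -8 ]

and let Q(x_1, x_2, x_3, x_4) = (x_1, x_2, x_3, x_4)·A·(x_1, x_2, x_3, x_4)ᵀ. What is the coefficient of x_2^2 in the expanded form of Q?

-8

The coefficient of x_2^2 is the diagonal entry A[2,2] = -8.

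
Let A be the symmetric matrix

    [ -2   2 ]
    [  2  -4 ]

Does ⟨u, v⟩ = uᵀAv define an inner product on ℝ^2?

no

Leading principal minors: Δ_1 = -2, Δ_2 = 4.
The signs alternate starting with Δ_1 < 0, so by Sylvester's criterion Q is negative definite.
⟨·,·⟩ is an inner product exactly when A is positive definite.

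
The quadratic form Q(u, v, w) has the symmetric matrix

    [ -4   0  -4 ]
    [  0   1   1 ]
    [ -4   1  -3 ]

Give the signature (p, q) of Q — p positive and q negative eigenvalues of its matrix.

(1, 1)

Congruent diagonalization of A (simultaneous row and column reduction) yields pivots -4, 1, 0.
That gives 1 positive, 1 negative, 1 zero pivots.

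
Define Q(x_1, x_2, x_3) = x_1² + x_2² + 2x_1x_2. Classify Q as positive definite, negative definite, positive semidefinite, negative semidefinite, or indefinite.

The symmetric matrix is A = [[1, 1, 0], [1, 1, 0], [0, 0, 0]].
Row-reducing A symmetrically gives the diagonal entries 1, 0, 0.
That gives 1 positive, 2 zero pivots.
Hence Q is positive semidefinite.

positive semidefinite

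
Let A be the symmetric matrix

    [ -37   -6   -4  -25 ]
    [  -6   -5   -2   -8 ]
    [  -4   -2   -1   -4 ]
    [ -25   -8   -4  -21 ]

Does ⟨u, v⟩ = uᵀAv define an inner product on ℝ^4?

no

An LDLᵀ factorisation of A has diagonal entries -37, -149/37, -17/149, -4/17.
So there are 4 negative pivots.
Hence Q is negative definite.
⟨·,·⟩ is an inner product exactly when A is positive definite.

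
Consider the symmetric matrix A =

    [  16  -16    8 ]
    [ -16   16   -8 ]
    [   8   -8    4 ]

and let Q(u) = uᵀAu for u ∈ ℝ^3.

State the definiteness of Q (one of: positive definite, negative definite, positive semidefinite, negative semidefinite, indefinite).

Row-reducing A symmetrically gives the diagonal entries 16, 0, 0.
Counting signs: 1 positive, 2 zero.
Hence Q is positive semidefinite.

positive semidefinite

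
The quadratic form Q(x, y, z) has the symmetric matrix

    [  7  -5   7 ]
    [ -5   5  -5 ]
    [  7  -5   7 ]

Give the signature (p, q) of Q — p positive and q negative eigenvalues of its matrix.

Applying the same elementary operations to the rows and columns of A produces a congruent diagonal matrix with entries 7, 10/7, 0.
That gives 2 positive, 1 zero pivots.

(2, 0)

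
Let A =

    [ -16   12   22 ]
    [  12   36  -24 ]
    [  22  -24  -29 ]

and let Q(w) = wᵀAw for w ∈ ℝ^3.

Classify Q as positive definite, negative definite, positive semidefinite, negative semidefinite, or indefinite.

indefinite

Symmetric row and column elimination reduces A to a congruent diagonal form with pivots -16, 45, 0.
Counting signs: 1 positive, 1 negative, 1 zero.
Hence Q is indefinite.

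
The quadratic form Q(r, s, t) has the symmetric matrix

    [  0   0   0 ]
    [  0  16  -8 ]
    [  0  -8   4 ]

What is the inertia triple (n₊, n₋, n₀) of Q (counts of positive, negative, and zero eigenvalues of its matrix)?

(1, 0, 2)

Symmetric row and column elimination reduces A to a congruent diagonal form with pivots 0, 16, 0.
That gives 1 positive, 2 zero pivots.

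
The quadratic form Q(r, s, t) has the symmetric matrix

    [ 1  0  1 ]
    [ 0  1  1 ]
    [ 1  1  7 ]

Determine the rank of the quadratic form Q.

Row-reducing A symmetrically gives the diagonal entries 1, 1, 5.
That gives 3 positive pivots.
The rank is the number of nonzero pivots: 3.

3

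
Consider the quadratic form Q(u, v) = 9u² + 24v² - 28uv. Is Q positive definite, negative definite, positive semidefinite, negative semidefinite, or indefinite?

positive definite

The symmetric matrix of Q is A = [[9, -14], [-14, 24]].
Leading principal minors: Δ_1 = 9, Δ_2 = 20.
All leading principal minors are positive, so by Sylvester's criterion Q is positive definite.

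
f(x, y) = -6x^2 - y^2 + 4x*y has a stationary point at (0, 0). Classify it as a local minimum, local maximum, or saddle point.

The Hessian at the origin is H = [[-12, 4], [4, -2]].
det H = -12·-2 − (4)² = 8 > 0 and H[1,1] = -12 < 0, so H is negative definite.
Therefore the origin is a local maximum.

local maximum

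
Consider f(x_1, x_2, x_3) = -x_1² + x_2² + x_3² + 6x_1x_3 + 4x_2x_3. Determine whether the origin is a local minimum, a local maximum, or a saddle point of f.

saddle point

The Hessian at the origin is H = [[-2, 0, 6], [0, 2, 4], [6, 4, 2]].
Congruent diagonalization of H (simultaneous row and column reduction) yields pivots -2, 2, 12.
Counting signs: 2 positive, 1 negative.
H is indefinite, so the origin is a saddle point.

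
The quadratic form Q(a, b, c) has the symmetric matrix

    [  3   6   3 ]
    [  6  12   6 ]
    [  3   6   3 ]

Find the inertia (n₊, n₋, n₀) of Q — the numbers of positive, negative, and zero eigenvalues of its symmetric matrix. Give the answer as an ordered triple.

Symmetric row and column elimination reduces A to a congruent diagonal form with pivots 3, 0, 0.
So there are 1 positive, 2 zero pivots.

(1, 0, 2)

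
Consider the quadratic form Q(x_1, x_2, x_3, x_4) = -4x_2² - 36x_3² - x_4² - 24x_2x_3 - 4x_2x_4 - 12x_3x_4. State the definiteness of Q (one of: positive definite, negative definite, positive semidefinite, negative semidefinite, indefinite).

negative semidefinite

Write A = [[0, 0, 0, 0], [0, -4, -12, -2], [0, -12, -36, -6], [0, -2, -6, -1]].
Applying the same elementary operations to the rows and columns of A produces a congruent diagonal matrix with entries 0, -4, 0, 0.
That gives 1 negative, 3 zero pivots.
Hence Q is negative semidefinite.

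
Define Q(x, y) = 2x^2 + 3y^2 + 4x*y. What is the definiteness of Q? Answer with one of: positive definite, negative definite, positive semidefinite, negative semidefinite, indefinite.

The symmetric matrix of Q is A = [[2, 2], [2, 3]].
Leading principal minors: Δ_1 = 2, Δ_2 = 2.
All leading principal minors are positive, so by Sylvester's criterion Q is positive definite.

positive definite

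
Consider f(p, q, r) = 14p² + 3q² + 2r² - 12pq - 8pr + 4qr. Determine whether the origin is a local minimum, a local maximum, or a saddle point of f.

The Hessian at the origin is H = [[28, -12, -8], [-12, 6, 4], [-8, 4, 4]].
Row-reducing H symmetrically gives the diagonal entries 28, 6/7, 4/3.
Counting signs: 3 positive.
H is positive definite, so the origin is a strict local minimum.

local minimum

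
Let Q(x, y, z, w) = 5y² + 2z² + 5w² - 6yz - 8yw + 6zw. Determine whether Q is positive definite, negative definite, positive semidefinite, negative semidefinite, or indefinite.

positive semidefinite

The associated matrix is A = [[0, 0, 0, 0], [0, 5, -3, -4], [0, -3, 2, 3], [0, -4, 3, 5]].
Row-reducing A symmetrically gives the diagonal entries 0, 5, 1/5, 0.
Counting signs: 2 positive, 2 zero.
Hence Q is positive semidefinite.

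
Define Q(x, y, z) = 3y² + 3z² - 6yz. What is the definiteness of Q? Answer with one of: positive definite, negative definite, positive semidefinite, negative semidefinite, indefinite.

Write A = [[0, 0, 0], [0, 3, -3], [0, -3, 3]].
Row-reducing A symmetrically gives the diagonal entries 0, 3, 0.
So there are 1 positive, 2 zero pivots.
Hence Q is positive semidefinite.

positive semidefinite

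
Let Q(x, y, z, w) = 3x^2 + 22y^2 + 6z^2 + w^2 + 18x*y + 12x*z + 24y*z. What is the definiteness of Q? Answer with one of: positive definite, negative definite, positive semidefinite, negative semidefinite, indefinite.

indefinite

Write A = [[3, 9, 6, 0], [9, 22, 12, 0], [6, 12, 6, 0], [0, 0, 0, 1]].
Applying the same elementary operations to the rows and columns of A produces a congruent diagonal matrix with entries 3, -5, 6/5, 1.
That gives 3 positive, 1 negative pivots.
Hence Q is indefinite.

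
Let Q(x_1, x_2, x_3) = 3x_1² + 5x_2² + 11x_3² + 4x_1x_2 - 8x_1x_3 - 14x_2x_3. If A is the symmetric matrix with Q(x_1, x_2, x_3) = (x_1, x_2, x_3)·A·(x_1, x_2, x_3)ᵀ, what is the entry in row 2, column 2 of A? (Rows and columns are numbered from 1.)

5

The coefficient of x_2² in Q is 5, and that is exactly A[2,2].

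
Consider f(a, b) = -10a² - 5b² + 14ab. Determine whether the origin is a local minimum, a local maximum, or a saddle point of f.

The Hessian at the origin is H = [[-20, 14], [14, -10]].
det H = -20·-10 − (14)² = 4 > 0 and H[1,1] = -20 < 0, so H is negative definite.
Therefore the origin is a local maximum.

local maximum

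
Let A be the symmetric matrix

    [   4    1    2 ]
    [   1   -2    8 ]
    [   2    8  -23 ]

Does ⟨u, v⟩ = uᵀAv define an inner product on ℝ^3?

no

Congruent diagonalization of A (simultaneous row and column reduction) yields pivots 4, -9/4, 1.
That gives 2 positive, 1 negative pivots.
Hence Q is indefinite.
⟨·,·⟩ is an inner product exactly when A is positive definite.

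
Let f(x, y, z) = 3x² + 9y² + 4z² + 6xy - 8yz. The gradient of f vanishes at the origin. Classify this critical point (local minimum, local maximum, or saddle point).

The Hessian at the origin is H = [[6, 6, 0], [6, 18, -8], [0, -8, 8]].
Row-reducing H symmetrically gives the diagonal entries 6, 12, 8/3.
Counting signs: 3 positive.
H is positive definite, so the origin is a strict local minimum.

local minimum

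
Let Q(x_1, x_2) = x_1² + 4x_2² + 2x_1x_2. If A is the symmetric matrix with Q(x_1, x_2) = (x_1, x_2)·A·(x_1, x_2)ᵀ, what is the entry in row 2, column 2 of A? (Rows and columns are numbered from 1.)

4

The coefficient of x_2² in Q is 4, and that is exactly A[2,2].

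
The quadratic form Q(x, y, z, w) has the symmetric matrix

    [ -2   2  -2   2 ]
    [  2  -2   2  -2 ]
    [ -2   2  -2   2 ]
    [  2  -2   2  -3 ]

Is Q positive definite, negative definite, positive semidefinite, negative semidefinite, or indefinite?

Congruent diagonalization of A (simultaneous row and column reduction) yields pivots -2, 0, 0, -1.
That gives 2 negative, 2 zero pivots.
Hence Q is negative semidefinite.

negative semidefinite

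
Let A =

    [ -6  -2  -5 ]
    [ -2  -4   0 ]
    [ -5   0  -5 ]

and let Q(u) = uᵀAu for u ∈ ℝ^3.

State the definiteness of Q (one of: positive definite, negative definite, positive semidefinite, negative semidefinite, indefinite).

negative semidefinite

Applying the same elementary operations to the rows and columns of A produces a congruent diagonal matrix with entries -6, -10/3, 0.
Counting signs: 2 negative, 1 zero.
Hence Q is negative semidefinite.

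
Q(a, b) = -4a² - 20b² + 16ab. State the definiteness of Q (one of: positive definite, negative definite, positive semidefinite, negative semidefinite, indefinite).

negative definite

The symmetric matrix of Q is A = [[-4, 8], [8, -20]].
Leading principal minors: Δ_1 = -4, Δ_2 = 16.
The signs alternate starting with Δ_1 < 0, so by Sylvester's criterion Q is negative definite.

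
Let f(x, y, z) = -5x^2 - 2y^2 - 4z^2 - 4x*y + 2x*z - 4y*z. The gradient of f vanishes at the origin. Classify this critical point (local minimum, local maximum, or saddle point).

The Hessian at the origin is H = [[-10, -4, 2], [-4, -4, -4], [2, -4, -8]].
Applying the same elementary operations to the rows and columns of H produces a congruent diagonal matrix with entries -10, -12/5, 2.
That gives 1 positive, 2 negative pivots.
H is indefinite, so the origin is a saddle point.

saddle point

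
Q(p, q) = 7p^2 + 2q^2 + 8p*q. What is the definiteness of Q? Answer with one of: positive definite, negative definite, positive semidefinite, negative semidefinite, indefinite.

indefinite

The symmetric matrix is A = [[7, 4], [4, 2]].
Symmetric row and column elimination reduces A to a congruent diagonal form with pivots 7, -2/7.
Counting signs: 1 positive, 1 negative.
Hence Q is indefinite.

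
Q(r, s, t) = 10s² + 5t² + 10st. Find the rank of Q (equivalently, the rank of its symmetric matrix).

2

Write A = [[0, 0, 0], [0, 10, 5], [0, 5, 5]].
Row-reducing A symmetrically gives the diagonal entries 0, 10, 5/2.
So there are 2 positive, 1 zero pivots.
The rank is the number of nonzero pivots: 2.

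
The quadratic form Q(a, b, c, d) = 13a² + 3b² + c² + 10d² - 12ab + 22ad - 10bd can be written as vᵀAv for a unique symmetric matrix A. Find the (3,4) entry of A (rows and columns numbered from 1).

0

The coefficient of c·d in Q is 0. For a symmetric A this equals A[3,4] + A[4,3] = 2·A[3,4].
So A[3,4] = 0/2 = 0.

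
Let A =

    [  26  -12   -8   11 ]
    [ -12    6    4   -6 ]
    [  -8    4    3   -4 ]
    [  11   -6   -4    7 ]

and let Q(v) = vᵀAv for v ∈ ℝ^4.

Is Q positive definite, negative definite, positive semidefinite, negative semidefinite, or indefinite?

Leading principal minors: Δ_1 = 26, Δ_2 = 12, Δ_3 = 4, Δ_4 = 2.
All leading principal minors are positive, so by Sylvester's criterion Q is positive definite.

positive definite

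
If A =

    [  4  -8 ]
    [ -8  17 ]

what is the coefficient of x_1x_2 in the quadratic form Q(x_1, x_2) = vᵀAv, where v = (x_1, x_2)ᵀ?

The coefficient of x_1x_2 is A[1,2] + A[2,1] = 2·(-8) = -16.

-16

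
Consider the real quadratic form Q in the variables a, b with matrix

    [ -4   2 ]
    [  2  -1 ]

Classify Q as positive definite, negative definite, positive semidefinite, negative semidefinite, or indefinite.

Applying the same elementary operations to the rows and columns of A produces a congruent diagonal matrix with entries -4, 0.
So there are 1 negative, 1 zero pivots.
Hence Q is negative semidefinite.

negative semidefinite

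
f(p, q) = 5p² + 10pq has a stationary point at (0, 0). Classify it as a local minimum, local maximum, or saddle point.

saddle point

The Hessian at the origin is H = [[10, 10], [10, 0]].
det H = 10·0 − (10)² = -100 < 0, so H is indefinite.
Therefore the origin is a saddle point.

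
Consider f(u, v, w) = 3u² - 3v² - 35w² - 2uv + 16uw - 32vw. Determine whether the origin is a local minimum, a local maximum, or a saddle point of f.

The Hessian at the origin is H = [[6, -2, 16], [-2, -6, -32], [16, -32, -70]].
Applying the same elementary operations to the rows and columns of H produces a congruent diagonal matrix with entries 6, -20/3, -6.
So there are 1 positive, 2 negative pivots.
H is indefinite, so the origin is a saddle point.

saddle point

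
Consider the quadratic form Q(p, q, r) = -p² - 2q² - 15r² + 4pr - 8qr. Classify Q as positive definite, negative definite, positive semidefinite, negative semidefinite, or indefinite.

The symmetric matrix of Q is A = [[-1, 0, 2], [0, -2, -4], [2, -4, -15]].
Leading principal minors: Δ_1 = -1, Δ_2 = 2, Δ_3 = -6.
The signs alternate starting with Δ_1 < 0, so by Sylvester's criterion Q is negative definite.

negative definite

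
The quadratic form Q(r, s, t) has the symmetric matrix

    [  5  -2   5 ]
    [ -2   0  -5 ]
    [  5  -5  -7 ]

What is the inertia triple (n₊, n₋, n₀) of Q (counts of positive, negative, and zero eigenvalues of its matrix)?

(1, 2, 0)

Congruent diagonalization of A (simultaneous row and column reduction) yields pivots 5, -4/5, -3/4.
So there are 1 positive, 2 negative pivots.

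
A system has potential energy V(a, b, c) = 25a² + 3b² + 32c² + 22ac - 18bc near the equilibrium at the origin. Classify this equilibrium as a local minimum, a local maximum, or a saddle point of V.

local minimum

The Hessian at the origin is H = [[50, 0, 22], [0, 6, -18], [22, -18, 64]].
Applying the same elementary operations to the rows and columns of H produces a congruent diagonal matrix with entries 50, 6, 8/25.
Counting signs: 3 positive.
H is positive definite, so the origin is a strict local minimum.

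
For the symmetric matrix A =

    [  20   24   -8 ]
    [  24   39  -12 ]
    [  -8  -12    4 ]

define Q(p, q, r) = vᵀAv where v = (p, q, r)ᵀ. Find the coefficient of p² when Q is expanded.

The coefficient of p² is the diagonal entry A[1,1] = 20.

20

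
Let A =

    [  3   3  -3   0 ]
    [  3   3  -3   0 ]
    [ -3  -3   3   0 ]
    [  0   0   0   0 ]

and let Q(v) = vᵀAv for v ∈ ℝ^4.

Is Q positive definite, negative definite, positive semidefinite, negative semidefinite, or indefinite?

positive semidefinite

Symmetric row and column elimination reduces A to a congruent diagonal form with pivots 3, 0, 0, 0.
That gives 1 positive, 3 zero pivots.
Hence Q is positive semidefinite.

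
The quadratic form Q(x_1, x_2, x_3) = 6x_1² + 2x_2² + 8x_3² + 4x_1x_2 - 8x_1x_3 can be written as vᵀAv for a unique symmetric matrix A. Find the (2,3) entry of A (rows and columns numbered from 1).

The coefficient of x_2·x_3 in Q is 0. For a symmetric A this equals A[2,3] + A[3,2] = 2·A[2,3].
So A[2,3] = 0/2 = 0.

0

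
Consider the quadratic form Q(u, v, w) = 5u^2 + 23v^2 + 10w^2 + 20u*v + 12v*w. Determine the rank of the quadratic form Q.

The associated matrix is A = [[5, 10, 0], [10, 23, 6], [0, 6, 10]].
Applying the same elementary operations to the rows and columns of A produces a congruent diagonal matrix with entries 5, 3, -2.
Counting signs: 2 positive, 1 negative.
The rank is the number of nonzero pivots: 3.

3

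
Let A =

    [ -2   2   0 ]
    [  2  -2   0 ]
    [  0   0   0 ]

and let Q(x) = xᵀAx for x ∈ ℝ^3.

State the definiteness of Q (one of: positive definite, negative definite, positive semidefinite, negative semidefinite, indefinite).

negative semidefinite

Row-reducing A symmetrically gives the diagonal entries -2, 0, 0.
So there are 1 negative, 2 zero pivots.
Hence Q is negative semidefinite.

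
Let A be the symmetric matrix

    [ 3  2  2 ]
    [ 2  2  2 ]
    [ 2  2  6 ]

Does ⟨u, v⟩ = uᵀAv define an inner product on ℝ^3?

Applying the same elementary operations to the rows and columns of A produces a congruent diagonal matrix with entries 3, 2/3, 4.
Counting signs: 3 positive.
Hence Q is positive definite.
⟨·,·⟩ is an inner product exactly when A is positive definite.

yes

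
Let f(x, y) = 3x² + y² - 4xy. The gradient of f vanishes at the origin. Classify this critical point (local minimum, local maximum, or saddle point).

saddle point

The Hessian at the origin is H = [[6, -4], [-4, 2]].
det H = 6·2 − (-4)² = -4 < 0, so H is indefinite.
Therefore the origin is a saddle point.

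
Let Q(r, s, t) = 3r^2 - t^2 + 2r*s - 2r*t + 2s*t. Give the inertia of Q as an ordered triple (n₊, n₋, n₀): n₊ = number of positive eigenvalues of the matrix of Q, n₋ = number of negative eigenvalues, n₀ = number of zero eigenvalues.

The associated matrix is A = [[3, 1, -1], [1, 0, 1], [-1, 1, -1]].
Row-reducing A symmetrically gives the diagonal entries 3, -1/3, 4.
That gives 2 positive, 1 negative pivots.

(2, 1, 0)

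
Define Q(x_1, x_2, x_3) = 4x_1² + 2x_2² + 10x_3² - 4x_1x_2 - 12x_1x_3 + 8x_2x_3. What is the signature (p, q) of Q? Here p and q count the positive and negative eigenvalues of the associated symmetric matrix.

(2, 0)

The associated matrix is A = [[4, -2, -6], [-2, 2, 4], [-6, 4, 10]].
Row-reducing A symmetrically gives the diagonal entries 4, 1, 0.
Counting signs: 2 positive, 1 zero.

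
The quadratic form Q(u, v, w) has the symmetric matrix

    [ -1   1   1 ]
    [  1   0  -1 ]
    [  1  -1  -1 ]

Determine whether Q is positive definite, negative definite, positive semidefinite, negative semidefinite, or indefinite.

Symmetric row and column elimination reduces A to a congruent diagonal form with pivots -1, 1, 0.
Counting signs: 1 positive, 1 negative, 1 zero.
Hence Q is indefinite.

indefinite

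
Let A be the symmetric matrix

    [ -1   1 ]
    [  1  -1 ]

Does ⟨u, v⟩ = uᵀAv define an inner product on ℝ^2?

no

Symmetric row and column elimination reduces A to a congruent diagonal form with pivots -1, 0.
That gives 1 negative, 1 zero pivots.
Hence Q is negative semidefinite.
⟨·,·⟩ is an inner product exactly when A is positive definite.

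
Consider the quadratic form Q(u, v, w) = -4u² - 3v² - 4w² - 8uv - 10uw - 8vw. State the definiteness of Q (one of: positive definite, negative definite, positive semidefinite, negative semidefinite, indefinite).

The symmetric matrix is A = [[-4, -4, -5], [-4, -3, -4], [-5, -4, -4]].
Congruent diagonalization of A (simultaneous row and column reduction) yields pivots -4, 1, 5/4.
Counting signs: 2 positive, 1 negative.
Hence Q is indefinite.

indefinite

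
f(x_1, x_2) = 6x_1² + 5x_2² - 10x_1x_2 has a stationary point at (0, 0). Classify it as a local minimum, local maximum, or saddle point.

local minimum

The Hessian at the origin is H = [[12, -10], [-10, 10]].
det H = 12·10 − (-10)² = 20 > 0 and H[1,1] = 12 > 0, so H is positive definite.
Therefore the origin is a local minimum.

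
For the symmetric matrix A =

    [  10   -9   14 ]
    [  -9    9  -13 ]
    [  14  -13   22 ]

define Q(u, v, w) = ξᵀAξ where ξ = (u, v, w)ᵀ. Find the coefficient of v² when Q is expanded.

9

The coefficient of v² is the diagonal entry A[2,2] = 9.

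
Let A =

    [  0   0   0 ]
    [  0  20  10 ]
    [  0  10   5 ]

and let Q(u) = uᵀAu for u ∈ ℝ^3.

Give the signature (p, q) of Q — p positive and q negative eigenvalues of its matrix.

(1, 0)

Congruent diagonalization of A (simultaneous row and column reduction) yields pivots 0, 20, 0.
That gives 1 positive, 2 zero pivots.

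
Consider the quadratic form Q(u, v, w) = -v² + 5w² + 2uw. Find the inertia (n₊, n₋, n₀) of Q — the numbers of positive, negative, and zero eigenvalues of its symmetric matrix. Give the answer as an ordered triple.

The symmetric matrix is A = [[0, 0, 1], [0, -1, 0], [1, 0, 5]].
By Sylvester's law of inertia any congruent diagonalization of A has 1 positive, 2 negative and 0 zero entries.

(1, 2, 0)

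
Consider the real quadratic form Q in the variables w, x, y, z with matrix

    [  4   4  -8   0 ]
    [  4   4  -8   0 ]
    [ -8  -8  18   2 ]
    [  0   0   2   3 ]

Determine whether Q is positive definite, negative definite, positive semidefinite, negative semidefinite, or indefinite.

positive semidefinite

Symmetric row and column elimination reduces A to a congruent diagonal form with pivots 4, 0, 2, 1.
So there are 3 positive, 1 zero pivots.
Hence Q is positive semidefinite.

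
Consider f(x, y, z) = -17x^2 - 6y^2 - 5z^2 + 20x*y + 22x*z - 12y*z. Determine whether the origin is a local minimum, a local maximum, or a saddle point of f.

saddle point

The Hessian at the origin is H = [[-34, 20, 22], [20, -12, -12], [22, -12, -10]].
Applying the same elementary operations to the rows and columns of H produces a congruent diagonal matrix with entries -34, -4/17, 8.
Counting signs: 1 positive, 2 negative.
H is indefinite, so the origin is a saddle point.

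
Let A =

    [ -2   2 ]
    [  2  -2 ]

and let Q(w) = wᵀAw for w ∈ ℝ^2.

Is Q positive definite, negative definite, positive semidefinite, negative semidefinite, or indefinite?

Applying the same elementary operations to the rows and columns of A produces a congruent diagonal matrix with entries -2, 0.
So there are 1 negative, 1 zero pivots.
Hence Q is negative semidefinite.

negative semidefinite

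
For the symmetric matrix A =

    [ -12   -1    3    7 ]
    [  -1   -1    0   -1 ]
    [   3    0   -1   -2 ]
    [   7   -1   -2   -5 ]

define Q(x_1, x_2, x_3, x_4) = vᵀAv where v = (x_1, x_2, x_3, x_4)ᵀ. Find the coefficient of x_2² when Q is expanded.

The coefficient of x_2² is the diagonal entry A[2,2] = -1.

-1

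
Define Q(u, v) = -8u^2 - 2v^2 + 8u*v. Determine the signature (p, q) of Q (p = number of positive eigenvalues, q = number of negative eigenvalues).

The symmetric matrix is A = [[-8, 4], [4, -2]].
Congruent diagonalization of A (simultaneous row and column reduction) yields pivots -8, 0.
Counting signs: 1 negative, 1 zero.

(0, 1)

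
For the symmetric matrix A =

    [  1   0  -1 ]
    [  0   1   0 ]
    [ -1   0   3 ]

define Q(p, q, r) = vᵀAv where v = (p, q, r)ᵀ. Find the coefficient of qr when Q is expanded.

0

The coefficient of qr is A[2,3] + A[3,2] = 2·0 = 0.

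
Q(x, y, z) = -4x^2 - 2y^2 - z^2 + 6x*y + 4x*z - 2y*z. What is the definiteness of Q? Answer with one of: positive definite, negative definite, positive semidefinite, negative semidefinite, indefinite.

The associated matrix is A = [[-4, 3, 2], [3, -2, -1], [2, -1, -1]].
Congruent diagonalization of A (simultaneous row and column reduction) yields pivots -4, 1/4, -1.
Counting signs: 1 positive, 2 negative.
Hence Q is indefinite.

indefinite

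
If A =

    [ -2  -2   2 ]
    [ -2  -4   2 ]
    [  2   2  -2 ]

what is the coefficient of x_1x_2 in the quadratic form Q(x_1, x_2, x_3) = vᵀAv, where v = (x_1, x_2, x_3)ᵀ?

-4

The coefficient of x_1x_2 is A[1,2] + A[2,1] = 2·(-2) = -4.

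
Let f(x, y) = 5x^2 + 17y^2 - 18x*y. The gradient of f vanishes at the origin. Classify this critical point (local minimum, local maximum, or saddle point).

The Hessian at the origin is H = [[10, -18], [-18, 34]].
det H = 10·34 − (-18)² = 16 > 0 and H[1,1] = 10 > 0, so H is positive definite.
Therefore the origin is a local minimum.

local minimum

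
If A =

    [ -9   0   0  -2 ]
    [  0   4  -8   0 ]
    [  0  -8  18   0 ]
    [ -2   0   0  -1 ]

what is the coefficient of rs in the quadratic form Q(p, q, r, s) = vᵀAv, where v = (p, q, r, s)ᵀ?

The coefficient of rs is A[3,4] + A[4,3] = 2·0 = 0.

0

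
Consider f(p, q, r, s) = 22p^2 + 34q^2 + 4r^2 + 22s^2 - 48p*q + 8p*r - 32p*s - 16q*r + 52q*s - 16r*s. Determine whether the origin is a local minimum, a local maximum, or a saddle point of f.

The Hessian at the origin is H = [[44, -48, 8, -32], [-48, 68, -16, 52], [8, -16, 8, -16], [-32, 52, -16, 44]].
Symmetric row and column elimination reduces H to a congruent diagonal form with pivots 44, 172/11, 136/43, 8/17.
That gives 4 positive pivots.
H is positive definite, so the origin is a strict local minimum.

local minimum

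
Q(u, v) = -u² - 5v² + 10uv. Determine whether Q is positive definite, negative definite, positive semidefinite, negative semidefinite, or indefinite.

The symmetric matrix of Q is [[-1, 5], [5, -5]].
For the 2×2 matrix [[-1, 5], [5, -5]]: det = -1·-5 − (5)² = -20, trace = -6.
det < 0 so the eigenvalues have opposite signs; the form is indefinite.

indefinite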